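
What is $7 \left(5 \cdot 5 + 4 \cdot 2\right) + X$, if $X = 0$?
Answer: $231$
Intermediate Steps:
$7 \left(5 \cdot 5 + 4 \cdot 2\right) + X = 7 \left(5 \cdot 5 + 4 \cdot 2\right) + 0 = 7 \left(25 + 8\right) + 0 = 7 \cdot 33 + 0 = 231 + 0 = 231$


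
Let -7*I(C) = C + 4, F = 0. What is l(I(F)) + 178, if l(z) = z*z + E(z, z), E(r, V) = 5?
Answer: 8983/49 ≈ 183.33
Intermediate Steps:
I(C) = -4/7 - C/7 (I(C) = -(C + 4)/7 = -(4 + C)/7 = -4/7 - C/7)
l(z) = 5 + z² (l(z) = z*z + 5 = z² + 5 = 5 + z²)
l(I(F)) + 178 = (5 + (-4/7 - ⅐*0)²) + 178 = (5 + (-4/7 + 0)²) + 178 = (5 + (-4/7)²) + 178 = (5 + 16/49) + 178 = 261/49 + 178 = 8983/49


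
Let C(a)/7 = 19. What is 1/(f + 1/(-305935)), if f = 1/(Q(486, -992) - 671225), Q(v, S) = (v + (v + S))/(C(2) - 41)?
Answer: -944615919660/4494937 ≈ -2.1015e+5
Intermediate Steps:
C(a) = 133 (C(a) = 7*19 = 133)
Q(v, S) = v/46 + S/92 (Q(v, S) = (v + (v + S))/(133 - 41) = (v + (S + v))/92 = (S + 2*v)*(1/92) = v/46 + S/92)
f = -23/15438180 (f = 1/(((1/46)*486 + (1/92)*(-992)) - 671225) = 1/((243/23 - 248/23) - 671225) = 1/(-5/23 - 671225) = 1/(-15438180/23) = -23/15438180 ≈ -1.4898e-6)
1/(f + 1/(-305935)) = 1/(-23/15438180 + 1/(-305935)) = 1/(-23/15438180 - 1/305935) = 1/(-4494937/944615919660) = -944615919660/4494937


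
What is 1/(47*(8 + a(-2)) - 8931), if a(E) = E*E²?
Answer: -1/8931 ≈ -0.00011197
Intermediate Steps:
a(E) = E³
1/(47*(8 + a(-2)) - 8931) = 1/(47*(8 + (-2)³) - 8931) = 1/(47*(8 - 8) - 8931) = 1/(47*0 - 8931) = 1/(0 - 8931) = 1/(-8931) = -1/8931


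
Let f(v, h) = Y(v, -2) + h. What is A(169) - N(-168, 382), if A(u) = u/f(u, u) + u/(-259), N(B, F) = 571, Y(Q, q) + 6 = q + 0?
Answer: -485583/851 ≈ -570.60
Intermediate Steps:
Y(Q, q) = -6 + q (Y(Q, q) = -6 + (q + 0) = -6 + q)
f(v, h) = -8 + h (f(v, h) = (-6 - 2) + h = -8 + h)
A(u) = -u/259 + u/(-8 + u) (A(u) = u/(-8 + u) + u/(-259) = u/(-8 + u) + u*(-1/259) = u/(-8 + u) - u/259 = -u/259 + u/(-8 + u))
A(169) - N(-168, 382) = (1/259)*169*(267 - 1*169)/(-8 + 169) - 1*571 = (1/259)*169*(267 - 169)/161 - 571 = (1/259)*169*(1/161)*98 - 571 = 338/851 - 571 = -485583/851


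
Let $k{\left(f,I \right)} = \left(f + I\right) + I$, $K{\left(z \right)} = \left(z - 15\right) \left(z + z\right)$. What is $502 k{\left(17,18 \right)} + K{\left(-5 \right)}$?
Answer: $26806$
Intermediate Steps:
$K{\left(z \right)} = 2 z \left(-15 + z\right)$ ($K{\left(z \right)} = \left(-15 + z\right) 2 z = 2 z \left(-15 + z\right)$)
$k{\left(f,I \right)} = f + 2 I$ ($k{\left(f,I \right)} = \left(I + f\right) + I = f + 2 I$)
$502 k{\left(17,18 \right)} + K{\left(-5 \right)} = 502 \left(17 + 2 \cdot 18\right) + 2 \left(-5\right) \left(-15 - 5\right) = 502 \left(17 + 36\right) + 2 \left(-5\right) \left(-20\right) = 502 \cdot 53 + 200 = 26606 + 200 = 26806$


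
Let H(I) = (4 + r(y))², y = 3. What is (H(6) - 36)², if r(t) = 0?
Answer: 400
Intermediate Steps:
H(I) = 16 (H(I) = (4 + 0)² = 4² = 16)
(H(6) - 36)² = (16 - 36)² = (-20)² = 400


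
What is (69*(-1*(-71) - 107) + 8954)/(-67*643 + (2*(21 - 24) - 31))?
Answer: -3235/21559 ≈ -0.15005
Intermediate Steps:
(69*(-1*(-71) - 107) + 8954)/(-67*643 + (2*(21 - 24) - 31)) = (69*(71 - 107) + 8954)/(-43081 + (2*(-3) - 31)) = (69*(-36) + 8954)/(-43081 + (-6 - 31)) = (-2484 + 8954)/(-43081 - 37) = 6470/(-43118) = 6470*(-1/43118) = -3235/21559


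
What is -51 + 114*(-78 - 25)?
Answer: -11793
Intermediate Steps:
-51 + 114*(-78 - 25) = -51 + 114*(-103) = -51 - 11742 = -11793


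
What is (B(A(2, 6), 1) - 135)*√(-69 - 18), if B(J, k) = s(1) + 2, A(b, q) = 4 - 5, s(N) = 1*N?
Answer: -132*I*√87 ≈ -1231.2*I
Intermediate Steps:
s(N) = N
A(b, q) = -1
B(J, k) = 3 (B(J, k) = 1 + 2 = 3)
(B(A(2, 6), 1) - 135)*√(-69 - 18) = (3 - 135)*√(-69 - 18) = -132*I*√87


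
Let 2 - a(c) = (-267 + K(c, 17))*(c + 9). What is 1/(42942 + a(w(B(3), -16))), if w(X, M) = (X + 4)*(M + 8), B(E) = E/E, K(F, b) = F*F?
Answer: 1/84267 ≈ 1.1867e-5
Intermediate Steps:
K(F, b) = F**2
B(E) = 1
w(X, M) = (4 + X)*(8 + M)
a(c) = 2 - (-267 + c**2)*(9 + c) (a(c) = 2 - (-267 + c**2)*(c + 9) = 2 - (-267 + c**2)*(9 + c))
1/(42942 + a(w(B(3), -16))) = 1/(42942 + (2405 - (32 + 4*(-16) + 8*1 - 16*1)**3 - 9*(32 + 4*(-16) + 8*1 - 16*1)**2 + 267*(32 + 4*(-16) + 8*1 - 16*1))) = 1/(42942 + (2405 - (32 - 64 + 8 - 16)**3 - 9*(32 - 64 + 8 - 16)**2 + 267*(32 - 64 + 8 - 16))) = 1/(42942 + (2405 - 1*(-40)**3 - 9*(-40)**2 + 267*(-40))) = 1/(42942 + (2405 - 1*(-64000) - 9*1600 - 10680)) = 1/(42942 + (2405 + 64000 - 14400 - 10680)) = 1/(42942 + 41325) = 1/84267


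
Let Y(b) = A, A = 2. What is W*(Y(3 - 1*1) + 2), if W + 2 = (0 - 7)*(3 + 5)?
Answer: -232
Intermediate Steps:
W = -58 (W = -2 + (0 - 7)*(3 + 5) = -2 - 7*8 = -2 - 56 = -58)
Y(b) = 2
W*(Y(3 - 1*1) + 2) = -58*(2 + 2) = -58*4 = -232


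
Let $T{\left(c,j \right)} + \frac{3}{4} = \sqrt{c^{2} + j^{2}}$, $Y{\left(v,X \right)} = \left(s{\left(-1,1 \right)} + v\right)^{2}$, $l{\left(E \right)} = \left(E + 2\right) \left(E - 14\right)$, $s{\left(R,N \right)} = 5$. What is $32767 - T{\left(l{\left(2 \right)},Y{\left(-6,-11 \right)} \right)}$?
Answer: $\frac{131071}{4} - \sqrt{2305} \approx 32720.0$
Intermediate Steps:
$l{\left(E \right)} = \left(-14 + E\right) \left(2 + E\right)$ ($l{\left(E \right)} = \left(2 + E\right) \left(-14 + E\right) = \left(-14 + E\right) \left(2 + E\right)$)
$Y{\left(v,X \right)} = \left(5 + v\right)^{2}$
$T{\left(c,j \right)} = - \frac{3}{4} + \sqrt{c^{2} + j^{2}}$
$32767 - T{\left(l{\left(2 \right)},Y{\left(-6,-11 \right)} \right)} = 32767 - \left(- \frac{3}{4} + \sqrt{\left(-28 + 2^{2} - 24\right)^{2} + \left(\left(5 - 6\right)^{2}\right)^{2}}\right) = 32767 - \left(- \frac{3}{4} + \sqrt{\left(-28 + 4 - 24\right)^{2} + \left(\left(-1\right)^{2}\right)^{2}}\right) = 32767 - \left(- \frac{3}{4} + \sqrt{\left(-48\right)^{2} + 1^{2}}\right) = 32767 - \left(- \frac{3}{4} + \sqrt{2304 + 1}\right) = 32767 - \left(- \frac{3}{4} + \sqrt{2305}\right) = 32767 + \left(\frac{3}{4} - \sqrt{2305}\right) = \frac{131071}{4} - \sqrt{2305}$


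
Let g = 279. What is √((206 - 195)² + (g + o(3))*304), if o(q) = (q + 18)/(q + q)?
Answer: √86001 ≈ 293.26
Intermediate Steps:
o(q) = (18 + q)/(2*q) (o(q) = (18 + q)/((2*q)) = (18 + q)*(1/(2*q)) = (18 + q)/(2*q))
√((206 - 195)² + (g + o(3))*304) = √((206 - 195)² + (279 + (½)*(18 + 3)/3)*304) = √(11² + (279 + (½)*(⅓)*21)*304) = √(121 + (279 + 7/2)*304) = √(121 + (565/2)*304) = √(121 + 85880) = √86001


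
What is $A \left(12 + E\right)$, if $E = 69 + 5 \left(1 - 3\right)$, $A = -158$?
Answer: $-11218$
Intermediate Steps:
$E = 59$ ($E = 69 + 5 \left(-2\right) = 69 - 10 = 59$)
$A \left(12 + E\right) = - 158 \left(12 + 59\right) = \left(-158\right) 71 = -11218$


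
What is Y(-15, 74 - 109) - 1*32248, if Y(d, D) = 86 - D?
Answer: -32127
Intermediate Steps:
Y(-15, 74 - 109) - 1*32248 = (86 - (74 - 109)) - 1*32248 = (86 - 1*(-35)) - 32248 = (86 + 35) - 32248 = 121 - 32248 = -32127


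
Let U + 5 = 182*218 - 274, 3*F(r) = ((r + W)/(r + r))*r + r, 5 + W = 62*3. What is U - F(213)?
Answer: 117781/3 ≈ 39260.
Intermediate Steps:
W = 181 (W = -5 + 62*3 = -5 + 186 = 181)
F(r) = 181/6 + r/2 (F(r) = (((r + 181)/(r + r))*r + r)/3 = (((181 + r)/((2*r)))*r + r)/3 = (((181 + r)*(1/(2*r)))*r + r)/3 = (((181 + r)/(2*r))*r + r)/3 = ((181/2 + r/2) + r)/3 = (181/2 + 3*r/2)/3 = 181/6 + r/2)
U = 39397 (U = -5 + (182*218 - 274) = -5 + (39676 - 274) = -5 + 39402 = 39397)
U - F(213) = 39397 - (181/6 + (½)*213) = 39397 - (181/6 + 213/2) = 39397 - 1*410/3 = 39397 - 410/3 = 117781/3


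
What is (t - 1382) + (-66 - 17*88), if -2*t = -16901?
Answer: 11013/2 ≈ 5506.5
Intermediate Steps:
t = 16901/2 (t = -1/2*(-16901) = 16901/2 ≈ 8450.5)
(t - 1382) + (-66 - 17*88) = (16901/2 - 1382) + (-66 - 17*88) = 14137/2 + (-66 - 1496) = 14137/2 - 1562 = 11013/2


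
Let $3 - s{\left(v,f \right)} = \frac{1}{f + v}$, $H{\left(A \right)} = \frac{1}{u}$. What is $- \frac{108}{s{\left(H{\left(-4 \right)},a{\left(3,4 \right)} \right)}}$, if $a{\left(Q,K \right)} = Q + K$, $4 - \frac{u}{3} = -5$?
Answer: $- \frac{6840}{181} \approx -37.79$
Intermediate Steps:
$u = 27$ ($u = 12 - -15 = 12 + 15 = 27$)
$a{\left(Q,K \right)} = K + Q$
$H{\left(A \right)} = \frac{1}{27}$
$s{\left(v,f \right)} = 3 - \frac{1}{f + v}$
$- \frac{108}{s{\left(H{\left(-4 \right)},a{\left(3,4 \right)} \right)}} = - \frac{108}{\frac{1}{\left(4 + 3\right) + \frac{1}{27}} \left(-1 + 3 \left(4 + 3\right) + 3 \cdot \frac{1}{27}\right)} = - \frac{108}{\frac{1}{7 + \frac{1}{27}} \left(-1 + 3 \cdot 7 + \frac{1}{9}\right)} = - \frac{108}{\frac{1}{\frac{190}{27}} \left(-1 + 21 + \frac{1}{9}\right)} = - \frac{108}{\frac{27}{190} \cdot \frac{181}{9}} = - \frac{108}{\frac{543}{190}} = \left(-108\right) \frac{190}{543} = - \frac{6840}{181}$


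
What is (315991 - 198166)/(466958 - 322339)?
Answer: 117825/144619 ≈ 0.81473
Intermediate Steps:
(315991 - 198166)/(466958 - 322339) = 117825/144619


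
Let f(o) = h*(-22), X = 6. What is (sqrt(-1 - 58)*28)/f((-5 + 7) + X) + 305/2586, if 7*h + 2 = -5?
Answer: 305/2586 + 14*I*sqrt(59)/11 ≈ 0.11794 + 9.776*I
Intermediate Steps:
h = -1 (h = -2/7 + (1/7)*(-5) = -2/7 - 5/7 = -1)
f(o) = 22 (f(o) = -1*(-22) = 22)
(sqrt(-1 - 58)*28)/f((-5 + 7) + X) + 305/2586 = (sqrt(-1 - 58)*28)/22 + 305/2586 = (sqrt(-59)*28)*(1/22) + 305*(1/2586) = ((I*sqrt(59))*28)*(1/22) + 305/2586 = (28*I*sqrt(59))*(1/22) + 305/2586 = 14*I*sqrt(59)/11 + 305/2586 = 305/2586 + 14*I*sqrt(59)/11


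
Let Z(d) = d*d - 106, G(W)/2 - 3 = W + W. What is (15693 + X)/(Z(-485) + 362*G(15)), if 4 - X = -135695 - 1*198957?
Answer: 116783/86337 ≈ 1.3526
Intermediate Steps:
G(W) = 6 + 4*W (G(W) = 6 + 2*(W + W) = 6 + 2*(2*W) = 6 + 4*W)
X = 334656 (X = 4 - (-135695 - 1*198957) = 4 - (-135695 - 198957) = 4 - 1*(-334652) = 4 + 334652 = 334656)
Z(d) = -106 + d**2 (Z(d) = d**2 - 106 = -106 + d**2)
(15693 + X)/(Z(-485) + 362*G(15)) = (15693 + 334656)/((-106 + (-485)**2) + 362*(6 + 4*15)) = 350349/((-106 + 235225) + 362*(6 + 60)) = 350349/(235119 + 362*66) = 350349/(235119 + 23892) = 350349/259011 = 350349*(1/259011) = 116783/86337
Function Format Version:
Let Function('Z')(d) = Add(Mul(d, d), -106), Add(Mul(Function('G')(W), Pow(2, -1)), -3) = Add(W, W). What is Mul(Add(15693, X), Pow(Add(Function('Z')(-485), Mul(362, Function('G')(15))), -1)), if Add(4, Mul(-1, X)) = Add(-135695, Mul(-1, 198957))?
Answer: Rational(116783, 86337) ≈ 1.3526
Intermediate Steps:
Function('G')(W) = Add(6, Mul(4, W)) (Function('G')(W) = Add(6, Mul(2, Add(W, W))) = Add(6, Mul(2, Mul(2, W))) = Add(6, Mul(4, W)))
X = 334656 (X = Add(4, Mul(-1, Add(-135695, Mul(-1, 198957)))) = Add(4, Mul(-1, Add(-135695, -198957))) = Add(4, Mul(-1, -334652)) = Add(4, 334652) = 334656)
Function('Z')(d) = Add(-106, Pow(d, 2)) (Function('Z')(d) = Add(Pow(d, 2), -106) = Add(-106, Pow(d, 2)))
Mul(Add(15693, X), Pow(Add(Function('Z')(-485), Mul(362, Function('G')(15))), -1)) = Mul(Add(15693, 334656), Pow(Add(Add(-106, Pow(-485, 2)), Mul(362, Add(6, Mul(4, 15)))), -1)) = Mul(350349, Pow(Add(Add(-106, 235225), Mul(362, Add(6, 60))), -1)) = Mul(350349, Pow(Add(235119, Mul(362, 66)), -1)) = Mul(350349, Pow(Add(235119, 23892), -1)) = Mul(350349, Pow(259011, -1)) = Mul(350349, Rational(1, 259011)) = Rational(116783, 86337)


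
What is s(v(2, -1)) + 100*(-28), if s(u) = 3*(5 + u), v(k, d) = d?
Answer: -2788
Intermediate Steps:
s(u) = 15 + 3*u
s(v(2, -1)) + 100*(-28) = (15 + 3*(-1)) + 100*(-28) = (15 - 3) - 2800 = 12 - 2800 = -2788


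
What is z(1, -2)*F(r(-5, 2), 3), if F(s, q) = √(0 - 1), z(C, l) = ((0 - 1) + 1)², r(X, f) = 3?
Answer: 0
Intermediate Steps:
z(C, l) = 0 (z(C, l) = (-1 + 1)² = 0² = 0)
F(s, q) = I (F(s, q) = √(-1) = I)
z(1, -2)*F(r(-5, 2), 3) = 0*I = 0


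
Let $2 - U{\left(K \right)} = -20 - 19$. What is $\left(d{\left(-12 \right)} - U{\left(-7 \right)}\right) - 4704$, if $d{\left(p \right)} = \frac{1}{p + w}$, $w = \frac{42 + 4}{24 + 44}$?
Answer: $- \frac{1826859}{385} \approx -4745.1$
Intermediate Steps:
$w = \frac{23}{34}$ ($w = \frac{46}{68} = 46 \cdot \frac{1}{68} = \frac{23}{34} \approx 0.67647$)
$d{\left(p \right)} = \frac{1}{\frac{23}{34} + p}$ ($d{\left(p \right)} = \frac{1}{p + \frac{23}{34}} = \frac{1}{\frac{23}{34} + p}$)
$U{\left(K \right)} = 41$ ($U{\left(K \right)} = 2 - \left(-20 - 19\right) = 2 - -39 = 2 + 39 = 41$)
$\left(d{\left(-12 \right)} - U{\left(-7 \right)}\right) - 4704 = \left(\frac{34}{23 + 34 \left(-12\right)} - 41\right) - 4704 = \left(\frac{34}{23 - 408} - 41\right) - 4704 = \left(\frac{34}{-385} - 41\right) - 4704 = \left(34 \left(- \frac{1}{385}\right) - 41\right) - 4704 = \left(- \frac{34}{385} - 41\right) - 4704 = - \frac{15819}{385} - 4704 = - \frac{1826859}{385}$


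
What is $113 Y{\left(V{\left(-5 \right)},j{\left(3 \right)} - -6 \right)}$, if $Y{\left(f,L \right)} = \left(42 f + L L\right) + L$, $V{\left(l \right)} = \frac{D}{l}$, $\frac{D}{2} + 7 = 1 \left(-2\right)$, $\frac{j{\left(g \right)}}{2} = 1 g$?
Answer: $\frac{173568}{5} \approx 34714.0$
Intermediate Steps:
$j{\left(g \right)} = 2 g$ ($j{\left(g \right)} = 2 \cdot 1 g = 2 g$)
$D = -18$ ($D = -14 + 2 \cdot 1 \left(-2\right) = -14 + 2 \left(-2\right) = -14 - 4 = -18$)
$V{\left(l \right)} = - \frac{18}{l}$
$Y{\left(f,L \right)} = L + L^{2} + 42 f$ ($Y{\left(f,L \right)} = \left(42 f + L^{2}\right) + L = \left(L^{2} + 42 f\right) + L = L + L^{2} + 42 f$)
$113 Y{\left(V{\left(-5 \right)},j{\left(3 \right)} - -6 \right)} = 113 \left(\left(2 \cdot 3 - -6\right) + \left(2 \cdot 3 - -6\right)^{2} + 42 \left(- \frac{18}{-5}\right)\right) = 113 \left(\left(6 + 6\right) + \left(6 + 6\right)^{2} + 42 \left(\left(-18\right) \left(- \frac{1}{5}\right)\right)\right) = 113 \left(12 + 12^{2} + 42 \cdot \frac{18}{5}\right) = 113 \left(12 + 144 + \frac{756}{5}\right) = 113 \cdot \frac{1536}{5} = \frac{173568}{5}$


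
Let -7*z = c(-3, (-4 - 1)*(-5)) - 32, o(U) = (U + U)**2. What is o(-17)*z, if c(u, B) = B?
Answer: 1156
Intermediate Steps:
o(U) = 4*U**2 (o(U) = (2*U)**2 = 4*U**2)
z = 1 (z = -((-4 - 1)*(-5) - 32)/7 = -(-5*(-5) - 32)/7 = -(25 - 32)/7 = -1/7*(-7) = 1)
o(-17)*z = (4*(-17)**2)*1 = (4*289)*1 = 1156*1 = 1156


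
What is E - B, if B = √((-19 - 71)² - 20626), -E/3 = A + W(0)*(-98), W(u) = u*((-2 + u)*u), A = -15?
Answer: 45 - I*√12526 ≈ 45.0 - 111.92*I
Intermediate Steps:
W(u) = u²*(-2 + u) (W(u) = u*(u*(-2 + u)) = u²*(-2 + u))
E = 45 (E = -3*(-15 + (0²*(-2 + 0))*(-98)) = -3*(-15 + (0*(-2))*(-98)) = -3*(-15 + 0*(-98)) = -3*(-15 + 0) = -3*(-15) = 45)
B = I*√12526 (B = √((-90)² - 20626) = √(8100 - 20626) = √(-12526) = I*√12526 ≈ 111.92*I)
E - B = 45 - I*√12526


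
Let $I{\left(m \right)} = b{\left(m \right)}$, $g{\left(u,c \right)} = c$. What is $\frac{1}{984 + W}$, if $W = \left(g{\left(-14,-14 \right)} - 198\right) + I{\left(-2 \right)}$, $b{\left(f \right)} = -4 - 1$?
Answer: $\frac{1}{767} \approx 0.0013038$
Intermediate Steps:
$b{\left(f \right)} = -5$ ($b{\left(f \right)} = -4 - 1 = -5$)
$I{\left(m \right)} = -5$
$W = -217$ ($W = \left(-14 - 198\right) - 5 = -212 - 5 = -217$)
$\frac{1}{984 + W} = \frac{1}{984 - 217} = \frac{1}{767}$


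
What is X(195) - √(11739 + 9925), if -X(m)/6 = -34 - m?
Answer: 1374 - 4*√1354 ≈ 1226.8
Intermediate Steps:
X(m) = 204 + 6*m (X(m) = -6*(-34 - m) = 204 + 6*m)
X(195) - √(11739 + 9925) = (204 + 6*195) - √(11739 + 9925) = (204 + 1170) - √21664 = 1374 - 4*√1354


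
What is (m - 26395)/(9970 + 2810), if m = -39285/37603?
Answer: -99257047/48056634 ≈ -2.0654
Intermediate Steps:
m = -39285/37603 (m = -39285*1/37603 = -39285/37603 ≈ -1.0447)
(m - 26395)/(9970 + 2810) = (-39285/37603 - 26395)/(9970 + 2810) = -992570470/37603/12780 = -992570470/37603*1/12780 = -99257047/48056634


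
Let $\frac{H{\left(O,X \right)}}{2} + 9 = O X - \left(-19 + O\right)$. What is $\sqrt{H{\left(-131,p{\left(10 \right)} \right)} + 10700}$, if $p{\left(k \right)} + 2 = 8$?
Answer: $\sqrt{9410} \approx 97.005$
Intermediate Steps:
$p{\left(k \right)} = 6$ ($p{\left(k \right)} = -2 + 8 = 6$)
$H{\left(O,X \right)} = 20 - 2 O + 2 O X$ ($H{\left(O,X \right)} = -18 + 2 \left(O X - \left(-19 + O\right)\right) = -18 + 2 \left(19 - O + O X\right) = -18 + \left(38 - 2 O + 2 O X\right) = 20 - 2 O + 2 O X$)
$\sqrt{H{\left(-131,p{\left(10 \right)} \right)} + 10700} = \sqrt{\left(20 - -262 + 2 \left(-131\right) 6\right) + 10700} = \sqrt{\left(20 + 262 - 1572\right) + 10700} = \sqrt{-1290 + 10700} = \sqrt{9410}$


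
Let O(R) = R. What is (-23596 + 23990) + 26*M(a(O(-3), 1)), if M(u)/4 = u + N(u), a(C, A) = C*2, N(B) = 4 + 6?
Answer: 810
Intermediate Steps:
N(B) = 10
a(C, A) = 2*C
M(u) = 40 + 4*u (M(u) = 4*(u + 10) = 4*(10 + u) = 40 + 4*u)
(-23596 + 23990) + 26*M(a(O(-3), 1)) = (-23596 + 23990) + 26*(40 + 4*(2*(-3))) = 394 + 26*(40 + 4*(-6)) = 394 + 26*(40 - 24) = 394 + 26*16 = 394 + 416 = 810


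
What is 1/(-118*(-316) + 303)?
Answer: 1/37591 ≈ 2.6602e-5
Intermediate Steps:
1/(-118*(-316) + 303) = 1/(37288 + 303) = 1/37591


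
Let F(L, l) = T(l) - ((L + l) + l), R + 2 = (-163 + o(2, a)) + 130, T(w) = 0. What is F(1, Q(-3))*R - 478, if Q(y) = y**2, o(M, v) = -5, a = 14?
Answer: 282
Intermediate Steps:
R = -40 (R = -2 + ((-163 - 5) + 130) = -2 + (-168 + 130) = -2 - 38 = -40)
F(L, l) = -L - 2*l (F(L, l) = 0 - ((L + l) + l) = 0 - (L + 2*l) = 0 + (-L - 2*l) = -L - 2*l)
F(1, Q(-3))*R - 478 = (-1*1 - 2*(-3)**2)*(-40) - 478 = (-1 - 2*9)*(-40) - 478 = (-1 - 18)*(-40) - 478 = -19*(-40) - 478 = 760 - 478 = 282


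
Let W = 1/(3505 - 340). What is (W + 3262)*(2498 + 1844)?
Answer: 44827811002/3165 ≈ 1.4164e+7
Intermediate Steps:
W = 1/3165 ≈ 0.00031596
(W + 3262)*(2498 + 1844) = (1/3165 + 3262)*(2498 + 1844) = (10324231/3165)*4342 = 44827811002/3165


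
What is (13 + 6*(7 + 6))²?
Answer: 8281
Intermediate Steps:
(13 + 6*(7 + 6))² = (13 + 6*13)² = (13 + 78)² = 91² = 8281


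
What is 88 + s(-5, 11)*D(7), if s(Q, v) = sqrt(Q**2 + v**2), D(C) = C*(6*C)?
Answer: 88 + 294*sqrt(146) ≈ 3640.4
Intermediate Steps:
D(C) = 6*C**2
88 + s(-5, 11)*D(7) = 88 + sqrt((-5)**2 + 11**2)*(6*7**2) = 88 + sqrt(25 + 121)*(6*49) = 88 + sqrt(146)*294 = 88 + 294*sqrt(146)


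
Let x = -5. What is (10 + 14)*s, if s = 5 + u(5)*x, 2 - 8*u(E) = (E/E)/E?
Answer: 93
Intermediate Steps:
u(E) = 1/4 - 1/(8*E) (u(E) = 1/4 - E/E/(8*E) = 1/4 - 1/(8*E))
s = 31/8 (s = 5 + ((1/8)*(-1 + 2*5)/5)*(-5) = 5 + ((1/8)*(1/5)*(-1 + 10))*(-5) = 5 + ((1/8)*(1/5)*9)*(-5) = 5 + (9/40)*(-5) = 5 - 9/8 = 31/8 ≈ 3.8750)
(10 + 14)*s = (10 + 14)*(31/8) = 24*(31/8) = 93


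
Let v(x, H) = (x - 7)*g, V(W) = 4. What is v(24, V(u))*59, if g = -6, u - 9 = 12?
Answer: -6018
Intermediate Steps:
u = 21 (u = 9 + 12 = 21)
v(x, H) = 42 - 6*x (v(x, H) = (x - 7)*(-6) = (-7 + x)*(-6) = 42 - 6*x)
v(24, V(u))*59 = (42 - 6*24)*59 = (42 - 144)*59 = -102*59 = -6018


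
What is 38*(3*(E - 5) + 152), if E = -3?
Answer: 4864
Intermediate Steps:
38*(3*(E - 5) + 152) = 38*(3*(-3 - 5) + 152) = 38*(3*(-8) + 152) = 38*(-24 + 152) = 38*128 = 4864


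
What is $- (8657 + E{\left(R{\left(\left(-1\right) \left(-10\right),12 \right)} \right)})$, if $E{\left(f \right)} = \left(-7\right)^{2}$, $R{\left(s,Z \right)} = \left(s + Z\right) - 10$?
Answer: $-8706$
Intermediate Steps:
$R{\left(s,Z \right)} = -10 + Z + s$ ($R{\left(s,Z \right)} = \left(Z + s\right) - 10 = -10 + Z + s$)
$E{\left(f \right)} = 49$
$- (8657 + E{\left(R{\left(\left(-1\right) \left(-10\right),12 \right)} \right)}) = - (8657 + 49) = \left(-1\right) 8706 = -8706$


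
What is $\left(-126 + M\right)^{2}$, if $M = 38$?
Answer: $7744$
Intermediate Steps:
$\left(-126 + M\right)^{2} = \left(-126 + 38\right)^{2} = \left(-88\right)^{2} = 7744$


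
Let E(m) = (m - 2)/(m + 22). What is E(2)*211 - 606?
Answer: -606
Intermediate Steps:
E(m) = (-2 + m)/(22 + m)
E(2)*211 - 606 = ((-2 + 2)/(22 + 2))*211 - 606 = (0/24)*211 - 606 = ((1/24)*0)*211 - 606 = 0*211 - 606 = 0 - 606 = -606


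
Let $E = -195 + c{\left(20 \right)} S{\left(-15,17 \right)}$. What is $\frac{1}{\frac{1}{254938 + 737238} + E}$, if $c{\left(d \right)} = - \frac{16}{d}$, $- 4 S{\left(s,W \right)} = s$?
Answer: $- \frac{992176}{196450847} \approx -0.0050505$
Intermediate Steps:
$S{\left(s,W \right)} = - \frac{s}{4}$
$E = -198$ ($E = -195 + - \frac{16}{20} \left(\left(- \frac{1}{4}\right) \left(-15\right)\right) = -195 + \left(-16\right) \frac{1}{20} \cdot \frac{15}{4} = -195 - 3 = -198$)
$\frac{1}{\frac{1}{254938 + 737238} + E} = \frac{1}{\frac{1}{254938 + 737238} - 198} = \frac{1}{\frac{1}{992176} - 198} = \frac{1}{- \frac{196450847}{992176}} = - \frac{992176}{196450847}$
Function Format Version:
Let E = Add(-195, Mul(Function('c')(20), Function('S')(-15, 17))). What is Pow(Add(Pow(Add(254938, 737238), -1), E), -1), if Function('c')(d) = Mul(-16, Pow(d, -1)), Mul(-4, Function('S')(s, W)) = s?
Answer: Rational(-992176, 196450847) ≈ -0.0050505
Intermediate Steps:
Function('S')(s, W) = Mul(Rational(-1, 4), s)
E = -198 (E = Add(-195, Mul(Mul(-16, Pow(20, -1)), Mul(Rational(-1, 4), -15))) = Add(-195, Mul(Mul(-16, Rational(1, 20)), Rational(15, 4))) = Add(-195, Mul(Rational(-4, 5), Rational(15, 4))) = Add(-195, -3) = -198)
Pow(Add(Pow(Add(254938, 737238), -1), E), -1) = Pow(Add(Pow(Add(254938, 737238), -1), -198), -1) = Pow(Add(Pow(992176, -1), -198), -1) = Pow(Add(Rational(1, 992176), -198), -1) = Pow(Rational(-196450847, 992176), -1) = Rational(-992176, 196450847)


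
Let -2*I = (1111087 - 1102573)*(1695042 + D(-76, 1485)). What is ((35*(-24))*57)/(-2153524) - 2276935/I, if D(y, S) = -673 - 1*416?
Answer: 87543418856605/3882350412665901 ≈ 0.022549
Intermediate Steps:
D(y, S) = -1089 (D(y, S) = -673 - 416 = -1089)
I = -7211157921 (I = -(1111087 - 1102573)*(1695042 - 1089)/2 = -4257*1693953 = -½*14422315842 = -7211157921)
((35*(-24))*57)/(-2153524) - 2276935/I = ((35*(-24))*57)/(-2153524) - 2276935/(-7211157921) = -840*57*(-1/2153524) - 2276935*(-1/7211157921) = -47880*(-1/2153524) + 2276935/7211157921 = 11970/538381 + 2276935/7211157921 = 87543418856605/3882350412665901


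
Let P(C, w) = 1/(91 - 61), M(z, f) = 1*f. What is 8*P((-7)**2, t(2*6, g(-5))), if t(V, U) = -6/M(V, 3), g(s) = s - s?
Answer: 4/15 ≈ 0.26667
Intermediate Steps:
g(s) = 0
M(z, f) = f
t(V, U) = -2 (t(V, U) = -6/3 = -6*1/3 = -2)
P(C, w) = 1/30
8*P((-7)**2, t(2*6, g(-5))) = 8*(1/30) = 4/15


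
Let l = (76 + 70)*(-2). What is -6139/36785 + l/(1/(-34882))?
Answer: 53525032843/5255 ≈ 1.0186e+7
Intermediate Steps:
l = -292 (l = 146*(-2) = -292)
-6139/36785 + l/(1/(-34882)) = -6139/36785 - 292/(1/(-34882)) = -6139*1/36785 - 292/(-1/34882) = -877/5255 - 292*(-34882) = -877/5255 + 10185544 = 53525032843/5255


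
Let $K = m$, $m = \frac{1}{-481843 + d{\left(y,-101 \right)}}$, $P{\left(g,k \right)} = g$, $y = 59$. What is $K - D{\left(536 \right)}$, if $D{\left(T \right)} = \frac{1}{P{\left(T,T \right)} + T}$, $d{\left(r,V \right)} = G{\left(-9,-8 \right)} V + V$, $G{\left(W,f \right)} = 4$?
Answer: $- \frac{120855}{129269264} \approx -0.00093491$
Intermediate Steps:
$d{\left(r,V \right)} = 5 V$ ($d{\left(r,V \right)} = 4 V + V = 5 V$)
$D{\left(T \right)} = \frac{1}{2 T}$ ($D{\left(T \right)} = \frac{1}{T + T} = \frac{1}{2 T}$)
$m = - \frac{1}{482348}$ ($m = \frac{1}{-481843 + 5 \left(-101\right)} = \frac{1}{-481843 - 505} = \frac{1}{-482348} = - \frac{1}{482348} \approx -2.0732 \cdot 10^{-6}$)
$K = - \frac{1}{482348} \approx -2.0732 \cdot 10^{-6}$
$K - D{\left(536 \right)} = - \frac{1}{482348} - \frac{1}{2 \cdot 536} = - \frac{1}{482348} - \frac{1}{2} \cdot \frac{1}{536} = - \frac{1}{482348} - \frac{1}{1072} = - \frac{120855}{129269264}$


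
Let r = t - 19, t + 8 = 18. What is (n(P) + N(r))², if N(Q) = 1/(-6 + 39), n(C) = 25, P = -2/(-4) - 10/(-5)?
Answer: 682276/1089 ≈ 626.52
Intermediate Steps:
t = 10 (t = -8 + 18 = 10)
P = 5/2 (P = -2*(-¼) - 10*(-⅕) = ½ + 2 = 5/2 ≈ 2.5000)
r = -9 (r = 10 - 19 = -9)
N(Q) = 1/33
(n(P) + N(r))² = (25 + 1/33)² = (826/33)² = 682276/1089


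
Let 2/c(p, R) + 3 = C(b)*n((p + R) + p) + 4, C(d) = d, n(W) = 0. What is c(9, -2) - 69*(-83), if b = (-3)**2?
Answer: 5729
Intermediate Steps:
b = 9
c(p, R) = 2 (c(p, R) = 2/(-3 + (9*0 + 4)) = 2/(-3 + (0 + 4)) = 2/(-3 + 4) = 2/1 = 2*1 = 2)
c(9, -2) - 69*(-83) = 2 - 69*(-83) = 2 + 5727 = 5729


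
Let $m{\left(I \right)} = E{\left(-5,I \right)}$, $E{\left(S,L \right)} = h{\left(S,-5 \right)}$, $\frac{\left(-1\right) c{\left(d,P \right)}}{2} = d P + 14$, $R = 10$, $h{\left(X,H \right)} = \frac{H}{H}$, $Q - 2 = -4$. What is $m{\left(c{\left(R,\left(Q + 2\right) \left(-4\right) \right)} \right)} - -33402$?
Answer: $33403$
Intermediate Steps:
$Q = -2$ ($Q = 2 - 4 = -2$)
$h{\left(X,H \right)} = 1$
$c{\left(d,P \right)} = -28 - 2 P d$ ($c{\left(d,P \right)} = - 2 \left(d P + 14\right) = - 2 \left(P d + 14\right) = - 2 \left(14 + P d\right) = -28 - 2 P d$)
$E{\left(S,L \right)} = 1$
$m{\left(I \right)} = 1$
$m{\left(c{\left(R,\left(Q + 2\right) \left(-4\right) \right)} \right)} - -33402 = 1 - -33402 = 1 + 33402 = 33403$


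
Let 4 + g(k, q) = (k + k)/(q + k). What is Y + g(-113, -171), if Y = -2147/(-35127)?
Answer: -15677911/4988034 ≈ -3.1431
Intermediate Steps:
Y = 2147/35127 (Y = -2147*(-1/35127) = 2147/35127 ≈ 0.061121)
g(k, q) = -4 + 2*k/(k + q) (g(k, q) = -4 + (k + k)/(q + k) = -4 + (2*k)/(k + q) = -4 + 2*k/(k + q))
Y + g(-113, -171) = 2147/35127 + 2*(-1*(-113) - 2*(-171))/(-113 - 171) = 2147/35127 + 2*(113 + 342)/(-284) = 2147/35127 + 2*(-1/284)*455 = 2147/35127 - 455/142 = -15677911/4988034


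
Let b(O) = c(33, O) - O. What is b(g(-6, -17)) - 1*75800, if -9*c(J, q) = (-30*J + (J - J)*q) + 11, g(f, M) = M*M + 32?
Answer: -684110/9 ≈ -76012.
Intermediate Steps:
g(f, M) = 32 + M² (g(f, M) = M² + 32 = 32 + M²)
c(J, q) = -11/9 + 10*J/3 (c(J, q) = -((-30*J + (J - J)*q) + 11)/9 = -((-30*J + 0*q) + 11)/9 = -((-30*J + 0) + 11)/9 = -(-30*J + 11)/9 = -(11 - 30*J)/9 = -11/9 + 10*J/3)
b(O) = 979/9 - O (b(O) = (-11/9 + (10/3)*33) - O = (-11/9 + 110) - O = 979/9 - O)
b(g(-6, -17)) - 1*75800 = (979/9 - (32 + (-17)²)) - 1*75800 = (979/9 - (32 + 289)) - 75800 = (979/9 - 1*321) - 75800 = (979/9 - 321) - 75800 = -1910/9 - 75800 = -684110/9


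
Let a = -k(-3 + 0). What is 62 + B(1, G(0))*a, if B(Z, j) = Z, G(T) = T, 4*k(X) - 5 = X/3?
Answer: 61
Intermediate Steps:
k(X) = 5/4 + X/12 (k(X) = 5/4 + (X/3)/4 = 5/4 + X/12)
a = -1 (a = -(5/4 + (-3 + 0)/12) = -(5/4 + (1/12)*(-3)) = -(5/4 - ¼) = -1*1 = -1)
62 + B(1, G(0))*a = 62 + 1*(-1) = 62 - 1 = 61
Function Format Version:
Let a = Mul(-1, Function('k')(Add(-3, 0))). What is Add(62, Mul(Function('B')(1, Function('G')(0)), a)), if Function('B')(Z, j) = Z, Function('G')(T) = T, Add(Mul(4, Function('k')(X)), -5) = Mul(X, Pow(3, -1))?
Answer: 61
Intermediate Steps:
Function('k')(X) = Add(Rational(5, 4), Mul(Rational(1, 12), X)) (Function('k')(X) = Add(Rational(5, 4), Mul(Rational(1, 4), Mul(X, Pow(3, -1)))) = Add(Rational(5, 4), Mul(Rational(1, 4), Mul(X, Rational(1, 3)))) = Add(Rational(5, 4), Mul(Rational(1, 4), Mul(Rational(1, 3), X))) = Add(Rational(5, 4), Mul(Rational(1, 12), X)))
a = -1 (a = Mul(-1, Add(Rational(5, 4), Mul(Rational(1, 12), Add(-3, 0)))) = Mul(-1, Add(Rational(5, 4), Mul(Rational(1, 12), -3))) = Mul(-1, Add(Rational(5, 4), Rational(-1, 4))) = Mul(-1, 1) = -1)
Add(62, Mul(Function('B')(1, Function('G')(0)), a)) = Add(62, Mul(1, -1)) = Add(62, -1) = 61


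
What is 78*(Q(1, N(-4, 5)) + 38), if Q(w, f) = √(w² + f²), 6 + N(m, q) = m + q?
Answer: 2964 + 78*√26 ≈ 3361.7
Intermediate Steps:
N(m, q) = -6 + m + q (N(m, q) = -6 + (m + q) = -6 + m + q)
Q(w, f) = √(f² + w²)
78*(Q(1, N(-4, 5)) + 38) = 78*(√((-6 - 4 + 5)² + 1²) + 38) = 78*(√((-5)² + 1) + 38) = 78*(√(25 + 1) + 38) = 78*(√26 + 38) = 78*(38 + √26) = 2964 + 78*√26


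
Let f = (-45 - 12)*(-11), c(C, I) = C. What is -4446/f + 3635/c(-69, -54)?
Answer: -45367/759 ≈ -59.772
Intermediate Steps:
f = 627 (f = -57*(-11) = 627)
-4446/f + 3635/c(-69, -54) = -4446/627 + 3635/(-69) = -4446*1/627 + 3635*(-1/69) = -78/11 - 3635/69 = -45367/759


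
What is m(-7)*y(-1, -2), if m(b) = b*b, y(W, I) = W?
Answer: -49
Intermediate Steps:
m(b) = b**2
m(-7)*y(-1, -2) = (-7)**2*(-1) = 49*(-1) = -49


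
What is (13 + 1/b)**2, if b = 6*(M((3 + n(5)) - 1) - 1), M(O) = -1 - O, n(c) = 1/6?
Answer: 104976/625 ≈ 167.96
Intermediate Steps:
n(c) = 1/6
b = -25 (b = 6*((-1 - ((3 + 1/6) - 1)) - 1) = 6*((-1 - (19/6 - 1)) - 1) = 6*((-1 - 1*13/6) - 1) = 6*((-1 - 13/6) - 1) = 6*(-19/6 - 1) = 6*(-25/6) = -25)
(13 + 1/b)**2 = (13 + 1/(-25))**2 = (13 - 1/25)**2 = (324/25)**2 = 104976/625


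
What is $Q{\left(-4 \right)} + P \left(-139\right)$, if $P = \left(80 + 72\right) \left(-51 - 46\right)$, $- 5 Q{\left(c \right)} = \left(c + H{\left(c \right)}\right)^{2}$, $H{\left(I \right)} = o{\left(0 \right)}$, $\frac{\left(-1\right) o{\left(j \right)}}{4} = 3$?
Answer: $\frac{10246824}{5} \approx 2.0494 \cdot 10^{6}$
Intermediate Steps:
$o{\left(j \right)} = -12$ ($o{\left(j \right)} = \left(-4\right) 3 = -12$)
$H{\left(I \right)} = -12$
$Q{\left(c \right)} = - \frac{\left(-12 + c\right)^{2}}{5}$ ($Q{\left(c \right)} = - \frac{\left(c - 12\right)^{2}}{5} = - \frac{\left(-12 + c\right)^{2}}{5}$)
$P = -14744$ ($P = 152 \left(-97\right) = -14744$)
$Q{\left(-4 \right)} + P \left(-139\right) = - \frac{\left(-12 - 4\right)^{2}}{5} - -2049416 = - \frac{\left(-16\right)^{2}}{5} + 2049416 = \left(- \frac{1}{5}\right) 256 + 2049416 = - \frac{256}{5} + 2049416 = \frac{10246824}{5}$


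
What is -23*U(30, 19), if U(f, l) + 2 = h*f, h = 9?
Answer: -6164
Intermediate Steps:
U(f, l) = -2 + 9*f
-23*U(30, 19) = -23*(-2 + 9*30) = -23*(-2 + 270) = -23*268 = -6164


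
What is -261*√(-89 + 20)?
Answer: -261*I*√69 ≈ -2168.0*I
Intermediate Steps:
-261*√(-89 + 20) = -261*I*√69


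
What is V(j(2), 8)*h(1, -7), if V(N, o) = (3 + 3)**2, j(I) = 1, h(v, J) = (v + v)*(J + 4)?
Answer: -216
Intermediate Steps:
h(v, J) = 2*v*(4 + J) (h(v, J) = (2*v)*(4 + J) = 2*v*(4 + J))
V(N, o) = 36 (V(N, o) = 6**2 = 36)
V(j(2), 8)*h(1, -7) = 36*(2*1*(4 - 7)) = 36*(2*1*(-3)) = 36*(-6) = -216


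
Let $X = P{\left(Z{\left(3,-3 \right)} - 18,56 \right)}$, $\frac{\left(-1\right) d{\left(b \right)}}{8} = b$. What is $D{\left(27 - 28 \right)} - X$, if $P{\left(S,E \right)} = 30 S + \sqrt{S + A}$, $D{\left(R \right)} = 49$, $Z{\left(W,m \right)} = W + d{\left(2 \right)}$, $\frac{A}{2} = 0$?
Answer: $979 - i \sqrt{31} \approx 979.0 - 5.5678 i$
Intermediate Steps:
$A = 0$ ($A = 2 \cdot 0 = 0$)
$d{\left(b \right)} = - 8 b$
$Z{\left(W,m \right)} = -16 + W$ ($Z{\left(W,m \right)} = W - 16 = -16 + W$)
$P{\left(S,E \right)} = \sqrt{S} + 30 S$ ($P{\left(S,E \right)} = 30 S + \sqrt{S + 0} = 30 S + \sqrt{S} = \sqrt{S} + 30 S$)
$X = -930 + i \sqrt{31}$ ($X = \sqrt{\left(-16 + 3\right) - 18} + 30 \left(\left(-16 + 3\right) - 18\right) = \sqrt{-13 - 18} + 30 \left(-13 - 18\right) = \sqrt{-31} + 30 \left(-31\right) = i \sqrt{31} - 930 = -930 + i \sqrt{31} \approx -930.0 + 5.5678 i$)
$D{\left(27 - 28 \right)} - X = 49 - \left(-930 + i \sqrt{31}\right) = 49 + \left(930 - i \sqrt{31}\right) = 979 - i \sqrt{31}$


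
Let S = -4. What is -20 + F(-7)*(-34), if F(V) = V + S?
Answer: 354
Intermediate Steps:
F(V) = -4 + V (F(V) = V - 4 = -4 + V)
-20 + F(-7)*(-34) = -20 + (-4 - 7)*(-34) = -20 - 11*(-34) = -20 + 374 = 354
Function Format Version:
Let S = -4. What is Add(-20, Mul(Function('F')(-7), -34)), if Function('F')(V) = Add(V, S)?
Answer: 354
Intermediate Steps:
Function('F')(V) = Add(-4, V) (Function('F')(V) = Add(V, -4) = Add(-4, V))
Add(-20, Mul(Function('F')(-7), -34)) = Add(-20, Mul(Add(-4, -7), -34)) = Add(-20, Mul(-11, -34)) = Add(-20, 374) = 354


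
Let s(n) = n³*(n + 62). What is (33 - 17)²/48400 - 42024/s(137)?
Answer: 8060065352/1547890222175 ≈ 0.0052071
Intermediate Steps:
s(n) = n³*(62 + n)
(33 - 17)²/48400 - 42024/s(137) = (33 - 17)²/48400 - 42024*1/(2571353*(62 + 137)) = 16²*(1/48400) - 42024/(2571353*199) = 256*(1/48400) - 42024/511699247 = 16/3025 - 42024*1/511699247 = 16/3025 - 42024/511699247 = 8060065352/1547890222175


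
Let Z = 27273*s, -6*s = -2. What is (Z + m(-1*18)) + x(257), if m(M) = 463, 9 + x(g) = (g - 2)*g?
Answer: 75080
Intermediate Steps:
x(g) = -9 + g*(-2 + g) (x(g) = -9 + (g - 2)*g = -9 + (-2 + g)*g = -9 + g*(-2 + g))
s = ⅓ (s = -⅙*(-2) = ⅓ ≈ 0.33333)
Z = 9091 (Z = 27273*(⅓) = 9091)
(Z + m(-1*18)) + x(257) = (9091 + 463) + (-9 + 257² - 2*257) = 9554 + (-9 + 66049 - 514) = 9554 + 65526 = 75080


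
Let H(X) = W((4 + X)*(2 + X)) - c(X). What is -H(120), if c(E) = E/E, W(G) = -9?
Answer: 10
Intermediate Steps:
c(E) = 1
H(X) = -10 (H(X) = -9 - 1*1 = -9 - 1 = -10)
-H(120) = -1*(-10) = 10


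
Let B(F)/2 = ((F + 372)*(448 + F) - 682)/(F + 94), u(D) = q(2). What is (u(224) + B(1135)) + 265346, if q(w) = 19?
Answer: 330903383/1229 ≈ 2.6925e+5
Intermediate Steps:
u(D) = 19
B(F) = 2*(-682 + (372 + F)*(448 + F))/(94 + F) (B(F) = 2*(((F + 372)*(448 + F) - 682)/(F + 94)) = 2*(((372 + F)*(448 + F) - 682)/(94 + F)) = 2*((-682 + (372 + F)*(448 + F))/(94 + F)) = 2*(-682 + (372 + F)*(448 + F))/(94 + F))
(u(224) + B(1135)) + 265346 = (19 + 2*(165974 + 1135² + 820*1135)/(94 + 1135)) + 265346 = (19 + 2*(165974 + 1288225 + 930700)/1229) + 265346 = (19 + 2*(1/1229)*2384899) + 265346 = (19 + 4769798/1229) + 265346 = 4793149/1229 + 265346 = 330903383/1229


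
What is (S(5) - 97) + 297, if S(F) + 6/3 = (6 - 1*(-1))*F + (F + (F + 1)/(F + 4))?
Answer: 716/3 ≈ 238.67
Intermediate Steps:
S(F) = -2 + 8*F + (1 + F)/(4 + F) (S(F) = -2 + ((6 - 1*(-1))*F + (F + (F + 1)/(F + 4))) = -2 + ((6 + 1)*F + (F + (1 + F)/(4 + F))) = -2 + (7*F + (F + (1 + F)/(4 + F))) = -2 + (8*F + (1 + F)/(4 + F)) = -2 + 8*F + (1 + F)/(4 + F))
(S(5) - 97) + 297 = ((-7 + 8*5² + 31*5)/(4 + 5) - 97) + 297 = ((-7 + 8*25 + 155)/9 - 97) + 297 = ((-7 + 200 + 155)/9 - 97) + 297 = ((⅑)*348 - 97) + 297 = (116/3 - 97) + 297 = -175/3 + 297 = 716/3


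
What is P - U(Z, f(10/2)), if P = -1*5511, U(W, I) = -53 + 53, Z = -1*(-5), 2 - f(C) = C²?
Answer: -5511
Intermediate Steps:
f(C) = 2 - C²
Z = 5
U(W, I) = 0
P = -5511
P - U(Z, f(10/2)) = -5511 - 1*0 = -5511 + 0 = -5511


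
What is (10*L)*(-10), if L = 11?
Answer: -1100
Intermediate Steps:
(10*L)*(-10) = (10*11)*(-10) = 110*(-10) = -1100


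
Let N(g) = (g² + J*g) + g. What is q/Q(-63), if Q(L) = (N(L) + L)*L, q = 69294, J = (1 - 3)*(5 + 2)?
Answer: -23098/99225 ≈ -0.23278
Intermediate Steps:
J = -14 (J = -2*7 = -14)
N(g) = g² - 13*g (N(g) = (g² - 14*g) + g = g² - 13*g)
Q(L) = L*(L + L*(-13 + L)) (Q(L) = (L*(-13 + L) + L)*L = (L + L*(-13 + L))*L = L*(L + L*(-13 + L)))
q/Q(-63) = 69294/(((-63)²*(-12 - 63))) = 69294/((3969*(-75))) = 69294/(-297675) = 69294*(-1/297675) = -23098/99225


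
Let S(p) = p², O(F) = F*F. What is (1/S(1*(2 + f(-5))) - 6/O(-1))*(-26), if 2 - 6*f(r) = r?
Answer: 55380/361 ≈ 153.41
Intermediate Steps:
f(r) = ⅓ - r/6
O(F) = F²
(1/S(1*(2 + f(-5))) - 6/O(-1))*(-26) = (1/(1*(2 + (⅓ - ⅙*(-5))))² - 6/((-1)²))*(-26) = (1/(1*(2 + (⅓ + ⅚)))² - 6/1)*(-26) = (1/(1*(2 + 7/6))² - 6*1)*(-26) = (1/(1*(19/6))² - 6)*(-26) = (1/(19/6)² - 6)*(-26) = (1/(361/36) - 6)*(-26) = (1*(36/361) - 6)*(-26) = (36/361 - 6)*(-26) = -2130/361*(-26) = 55380/361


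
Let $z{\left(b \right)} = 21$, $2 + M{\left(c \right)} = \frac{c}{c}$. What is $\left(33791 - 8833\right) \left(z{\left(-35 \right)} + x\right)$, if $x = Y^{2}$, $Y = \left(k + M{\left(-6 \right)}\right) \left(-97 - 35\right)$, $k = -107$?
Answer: $5072303115606$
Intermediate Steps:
$M{\left(c \right)} = -1$ ($M{\left(c \right)} = -2 + \frac{c}{c} = -2 + 1 = -1$)
$Y = 14256$ ($Y = \left(-107 - 1\right) \left(-97 - 35\right) = \left(-108\right) \left(-132\right) = 14256$)
$x = 203233536$ ($x = 14256^{2} = 203233536$)
$\left(33791 - 8833\right) \left(z{\left(-35 \right)} + x\right) = \left(33791 - 8833\right) \left(21 + 203233536\right) = 24958 \cdot 203233557 = 5072303115606$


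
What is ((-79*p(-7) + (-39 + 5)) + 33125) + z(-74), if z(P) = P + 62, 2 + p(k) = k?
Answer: 33790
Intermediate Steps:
p(k) = -2 + k
z(P) = 62 + P
((-79*p(-7) + (-39 + 5)) + 33125) + z(-74) = ((-79*(-2 - 7) + (-39 + 5)) + 33125) + (62 - 74) = ((-79*(-9) - 34) + 33125) - 12 = ((711 - 34) + 33125) - 12 = (677 + 33125) - 12 = 33802 - 12 = 33790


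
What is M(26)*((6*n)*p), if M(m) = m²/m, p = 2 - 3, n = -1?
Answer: 156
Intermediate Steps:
p = -1
M(m) = m
M(26)*((6*n)*p) = 26*((6*(-1))*(-1)) = 26*(-6*(-1)) = 26*6 = 156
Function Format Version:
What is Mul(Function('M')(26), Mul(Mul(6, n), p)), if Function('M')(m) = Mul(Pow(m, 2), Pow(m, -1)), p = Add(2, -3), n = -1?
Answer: 156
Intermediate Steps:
p = -1
Function('M')(m) = m
Mul(Function('M')(26), Mul(Mul(6, n), p)) = Mul(26, Mul(Mul(6, -1), -1)) = Mul(26, Mul(-6, -1)) = Mul(26, 6) = 156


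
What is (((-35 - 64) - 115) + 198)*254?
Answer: -4064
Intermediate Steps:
(((-35 - 64) - 115) + 198)*254 = ((-99 - 115) + 198)*254 = (-214 + 198)*254 = -16*254 = -4064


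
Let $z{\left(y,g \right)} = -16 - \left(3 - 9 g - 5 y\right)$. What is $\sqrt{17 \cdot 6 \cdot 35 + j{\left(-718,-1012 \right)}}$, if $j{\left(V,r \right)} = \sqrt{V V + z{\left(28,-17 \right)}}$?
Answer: $\sqrt{3570 + 2 \sqrt{128873}} \approx 65.483$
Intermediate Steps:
$z{\left(y,g \right)} = -19 + 5 y + 9 g$ ($z{\left(y,g \right)} = -16 + \left(-3 + 5 y + 9 g\right) = -19 + 5 y + 9 g$)
$j{\left(V,r \right)} = \sqrt{-32 + V^{2}}$ ($j{\left(V,r \right)} = \sqrt{V V + \left(-19 + 5 \cdot 28 + 9 \left(-17\right)\right)} = \sqrt{V^{2} - 32} = \sqrt{-32 + V^{2}}$)
$\sqrt{17 \cdot 6 \cdot 35 + j{\left(-718,-1012 \right)}} = \sqrt{17 \cdot 6 \cdot 35 + \sqrt{-32 + \left(-718\right)^{2}}} = \sqrt{102 \cdot 35 + \sqrt{-32 + 515524}} = \sqrt{3570 + \sqrt{515492}} = \sqrt{3570 + 2 \sqrt{128873}}$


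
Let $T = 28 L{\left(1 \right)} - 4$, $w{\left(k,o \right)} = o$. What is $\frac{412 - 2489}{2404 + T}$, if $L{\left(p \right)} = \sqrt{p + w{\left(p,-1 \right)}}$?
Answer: $- \frac{2077}{2400} \approx -0.86542$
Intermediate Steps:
$L{\left(p \right)} = \sqrt{-1 + p}$ ($L{\left(p \right)} = \sqrt{p - 1} = \sqrt{-1 + p}$)
$T = -4$ ($T = 28 \sqrt{-1 + 1} - 4 = 28 \sqrt{0} - 4 = 28 \cdot 0 - 4 = 0 - 4 = -4$)
$\frac{412 - 2489}{2404 + T} = \frac{412 - 2489}{2404 - 4} = - \frac{2077}{2400}$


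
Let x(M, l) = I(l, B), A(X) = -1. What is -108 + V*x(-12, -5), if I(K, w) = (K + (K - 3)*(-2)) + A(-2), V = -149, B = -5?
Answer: -1598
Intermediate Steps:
I(K, w) = 5 - K (I(K, w) = (K + (K - 3)*(-2)) - 1 = (K + (-3 + K)*(-2)) - 1 = (K + (6 - 2*K)) - 1 = (6 - K) - 1 = 5 - K)
x(M, l) = 5 - l
-108 + V*x(-12, -5) = -108 - 149*(5 - 1*(-5)) = -108 - 149*(5 + 5) = -108 - 149*10 = -108 - 1490 = -1598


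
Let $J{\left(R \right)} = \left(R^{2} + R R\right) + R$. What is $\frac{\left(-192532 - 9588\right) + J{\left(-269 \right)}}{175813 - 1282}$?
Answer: $- \frac{57667}{174531} \approx -0.33041$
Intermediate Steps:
$J{\left(R \right)} = R + 2 R^{2}$ ($J{\left(R \right)} = \left(R^{2} + R^{2}\right) + R = 2 R^{2} + R = R + 2 R^{2}$)
$\frac{\left(-192532 - 9588\right) + J{\left(-269 \right)}}{175813 - 1282} = \frac{\left(-192532 - 9588\right) - 269 \left(1 + 2 \left(-269\right)\right)}{175813 - 1282} = \frac{\left(-192532 - 9588\right) - 269 \left(1 - 538\right)}{174531} = \left(\left(-192532 - 9588\right) - -144453\right) \frac{1}{174531} = \left(-202120 + 144453\right) \frac{1}{174531} = \left(-57667\right) \frac{1}{174531} = - \frac{57667}{174531}$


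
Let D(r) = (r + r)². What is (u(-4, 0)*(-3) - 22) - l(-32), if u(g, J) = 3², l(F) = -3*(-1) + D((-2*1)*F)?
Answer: -16436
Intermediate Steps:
D(r) = 4*r² (D(r) = (2*r)² = 4*r²)
l(F) = 3 + 16*F² (l(F) = -3*(-1) + 4*((-2*1)*F)² = 3 + 4*(-2*F)² = 3 + 4*(4*F²) = 3 + 16*F²)
u(g, J) = 9
(u(-4, 0)*(-3) - 22) - l(-32) = (9*(-3) - 22) - (3 + 16*(-32)²) = (-27 - 22) - (3 + 16*1024) = -49 - (3 + 16384) = -49 - 1*16387 = -49 - 16387 = -16436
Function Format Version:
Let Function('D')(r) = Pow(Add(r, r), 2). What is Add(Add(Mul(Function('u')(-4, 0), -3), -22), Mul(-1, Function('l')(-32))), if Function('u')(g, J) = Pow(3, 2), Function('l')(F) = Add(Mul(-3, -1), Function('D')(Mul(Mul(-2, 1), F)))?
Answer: -16436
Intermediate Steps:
Function('D')(r) = Mul(4, Pow(r, 2)) (Function('D')(r) = Pow(Mul(2, r), 2) = Mul(4, Pow(r, 2)))
Function('l')(F) = Add(3, Mul(16, Pow(F, 2))) (Function('l')(F) = Add(Mul(-3, -1), Mul(4, Pow(Mul(Mul(-2, 1), F), 2))) = Add(3, Mul(4, Pow(Mul(-2, F), 2))) = Add(3, Mul(4, Mul(4, Pow(F, 2)))) = Add(3, Mul(16, Pow(F, 2))))
Function('u')(g, J) = 9
Add(Add(Mul(Function('u')(-4, 0), -3), -22), Mul(-1, Function('l')(-32))) = Add(Add(Mul(9, -3), -22), Mul(-1, Add(3, Mul(16, Pow(-32, 2))))) = Add(Add(-27, -22), Mul(-1, Add(3, Mul(16, 1024)))) = Add(-49, Mul(-1, Add(3, 16384))) = Add(-49, Mul(-1, 16387)) = Add(-49, -16387) = -16436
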